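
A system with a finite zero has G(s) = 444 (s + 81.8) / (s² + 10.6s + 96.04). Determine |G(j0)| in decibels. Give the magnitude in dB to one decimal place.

G(0) = 444 × 81.8 / 96.04 = 378.17
20 log₁₀(378.17) = 51.55 dB

51.6 dB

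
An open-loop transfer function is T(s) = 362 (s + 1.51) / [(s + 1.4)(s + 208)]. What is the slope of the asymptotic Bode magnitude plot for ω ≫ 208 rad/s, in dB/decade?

With 1 zero and 2 poles, the high-frequency asymptotic slope is 20 × (1 − 2) = -20 dB/decade.

-20 dB/decade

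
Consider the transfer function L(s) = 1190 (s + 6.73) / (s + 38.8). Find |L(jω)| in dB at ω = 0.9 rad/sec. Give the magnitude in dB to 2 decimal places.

|j0.9 + 6.73| = √(0.9² + 6.73²) = 6.79
|j0.9 + 38.8| = √(0.9² + 38.8²) = 38.81
|L(j0.9)| = 1190 × 6.79 / 38.81 = 208.19
20 log₁₀(208.19) = 46.369 dB

46.37 dB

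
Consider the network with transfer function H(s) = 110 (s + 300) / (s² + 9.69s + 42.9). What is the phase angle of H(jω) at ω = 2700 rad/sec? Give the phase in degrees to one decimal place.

-96.1°

∠(j2700 + 300) = arctan(2700/300) = 83.66°
∠[(j2700)² + 9.69(j2700) + 42.9] = ∠[-7.29e+06 + j26163] = 179.79°
∠H(j2700) = 83.66° − 179.79° = -96.13°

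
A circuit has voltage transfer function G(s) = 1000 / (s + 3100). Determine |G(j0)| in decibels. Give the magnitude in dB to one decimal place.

G(0) = 1000 / 3100 = 0.32258
20 log₁₀(0.32258) = -9.83 dB

-9.8 dB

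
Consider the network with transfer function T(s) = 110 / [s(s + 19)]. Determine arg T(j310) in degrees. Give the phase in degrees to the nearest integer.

∠(j310 + 19) = arctan(310/19) = 86.49°
∠(j310) = 90.00°
∠T(j310) = − (86.49° + 90.00°) = -176.49°

-176°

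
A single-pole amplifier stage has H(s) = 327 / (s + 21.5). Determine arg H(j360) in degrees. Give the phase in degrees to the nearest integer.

-87°

∠(j360 + 21.5) = arctan(360/21.5) = 86.58°
∠H(j360) = −86.58° = -86.58°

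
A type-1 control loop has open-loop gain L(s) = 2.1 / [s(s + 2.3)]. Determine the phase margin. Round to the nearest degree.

70 deg

Gain crossover: |L(jω)| = 1 at ω ≈ 0.856 rad/s.
∠L(j0.856) = −90° − arctan(0.856/2.3) ≈ -110.41°
PM = 180° + (-110.41°) = 69.59°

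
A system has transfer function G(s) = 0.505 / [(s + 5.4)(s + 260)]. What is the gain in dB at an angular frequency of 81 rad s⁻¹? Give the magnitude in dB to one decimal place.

|j81 + 5.4| = √(81² + 5.4²) = 81.18
|j81 + 260| = √(81² + 260²) = 272.3
|G(j81)| = 0.505 / (81.18 × 272.3) = 2.2843e-05
20 log₁₀(2.2843e-05) = -92.82 dB

-92.8 dB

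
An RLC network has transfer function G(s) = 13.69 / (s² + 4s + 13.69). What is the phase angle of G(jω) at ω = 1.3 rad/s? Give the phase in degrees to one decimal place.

∠[(j1.3)² + 4(j1.3) + 13.69] = ∠[12 + j5.2] = 23.43°
∠G(j1.3) = −23.43° = -23.43°

-23.4°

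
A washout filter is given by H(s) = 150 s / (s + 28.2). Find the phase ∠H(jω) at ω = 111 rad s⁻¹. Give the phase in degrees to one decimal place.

∠(j111) = 90.00°
∠(j111 + 28.2) = arctan(111/28.2) = 75.75°
∠H(j111) = 90.00° − 75.75° = 14.25°

14.3°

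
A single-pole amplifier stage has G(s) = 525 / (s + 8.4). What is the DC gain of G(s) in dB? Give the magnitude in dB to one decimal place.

G(0) = 525 / 8.4 = 62.5
20 log₁₀(62.5) = 35.92 dB

35.9 dB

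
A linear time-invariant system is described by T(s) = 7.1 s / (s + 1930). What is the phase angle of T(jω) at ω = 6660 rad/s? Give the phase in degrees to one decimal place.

16.2°

∠(j6660) = 90.00°
∠(j6660 + 1930) = arctan(6660/1930) = 73.84°
∠T(j6660) = 90.00° − 73.84° = 16.16°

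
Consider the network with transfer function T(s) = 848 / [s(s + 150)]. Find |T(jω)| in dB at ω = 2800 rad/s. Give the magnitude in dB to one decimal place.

|j2800 + 150| = √(2800² + 150²) = 2804
|j2800| = 2800
|T(j2800)| = 848 / (2804 × 2800) = 0.00010801
20 log₁₀(0.00010801) = -79.33 dB

-79.3 dB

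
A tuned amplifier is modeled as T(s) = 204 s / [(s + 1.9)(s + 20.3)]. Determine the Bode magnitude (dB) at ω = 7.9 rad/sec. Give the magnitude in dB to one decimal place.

|j7.9| = 7.9
|j7.9 + 1.9| = √(7.9² + 1.9²) = 8.125
|j7.9 + 20.3| = √(7.9² + 20.3²) = 21.78
|T(j7.9)| = 204 × 7.9 / (8.125 × 21.78) = 9.1054
20 log₁₀(9.1054) = 19.19 dB

19.2 dB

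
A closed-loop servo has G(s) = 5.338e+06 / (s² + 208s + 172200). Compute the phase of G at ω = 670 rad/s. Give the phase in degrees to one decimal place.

∠[(j670)² + 208(j670) + 172200] = ∠[-2.767e+05 + j1.3936e+05] = 153.27°
∠G(j670) = −153.27° = -153.27°

-153.3°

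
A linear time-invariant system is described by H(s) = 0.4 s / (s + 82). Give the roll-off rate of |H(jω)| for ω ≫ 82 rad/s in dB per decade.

0 dB/decade

With 1 zero and 1 pole, the high-frequency asymptotic slope is 20 × (1 − 1) = 0 dB/decade.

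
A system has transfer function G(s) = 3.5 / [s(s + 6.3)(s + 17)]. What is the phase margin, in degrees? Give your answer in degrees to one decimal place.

Gain crossover: |G(jω)| = 1 at ω ≈ 0.0327 rad/sec.
∠G(j0.0327) = −90° − arctan(0.0327/6.3) − arctan(0.0327/17) ≈ -90.41°
PM = 180° + (-90.41°) = 89.59°

89.6°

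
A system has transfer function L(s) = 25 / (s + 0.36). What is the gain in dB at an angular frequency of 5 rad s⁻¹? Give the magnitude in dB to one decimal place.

|j5 + 0.36| = √(5² + 0.36²) = 5.013
|L(j5)| = 25 / 5.013 = 4.9871
20 log₁₀(4.9871) = 13.96 dB

14.0 dB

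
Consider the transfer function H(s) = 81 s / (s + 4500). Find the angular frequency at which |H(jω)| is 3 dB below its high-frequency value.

4500 rad/sec

For a single-pole high-pass, the −3 dB point is at the pole: ω = 4500 rad/sec.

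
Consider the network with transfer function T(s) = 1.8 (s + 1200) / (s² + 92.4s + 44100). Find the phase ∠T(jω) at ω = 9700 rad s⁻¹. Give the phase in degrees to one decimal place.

-96.5°

∠(j9700 + 1200) = arctan(9700/1200) = 82.95°
∠[(j9700)² + 92.4(j9700) + 44100] = ∠[-9.4046e+07 + j8.9628e+05] = 179.45°
∠T(j9700) = 82.95° − 179.45° = -96.51°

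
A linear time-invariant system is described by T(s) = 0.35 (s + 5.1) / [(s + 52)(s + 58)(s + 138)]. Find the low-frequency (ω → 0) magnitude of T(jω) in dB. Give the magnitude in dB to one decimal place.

-107.4 dB

T(0) = 0.35 × 5.1 / (52 × 58 × 138) = 4.2887e-06
20 log₁₀(4.2887e-06) = -107.35 dB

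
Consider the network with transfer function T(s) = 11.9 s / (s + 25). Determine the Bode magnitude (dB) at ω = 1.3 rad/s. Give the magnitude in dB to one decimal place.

-4.2 dB

|j1.3| = 1.3
|j1.3 + 25| = √(1.3² + 25²) = 25.03
|T(j1.3)| = 11.9 × 1.3 / 25.03 = 0.61797
20 log₁₀(0.61797) = -4.18 dB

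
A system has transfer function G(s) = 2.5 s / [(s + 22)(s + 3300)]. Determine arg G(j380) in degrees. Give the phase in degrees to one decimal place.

-3.3 deg

∠(j380) = 90.00°
∠(j380 + 22) = arctan(380/22) = 86.69°
∠(j380 + 3300) = arctan(380/3300) = 6.57°
∠G(j380) = 90.00° − (86.69° + 6.57°) = -3.26°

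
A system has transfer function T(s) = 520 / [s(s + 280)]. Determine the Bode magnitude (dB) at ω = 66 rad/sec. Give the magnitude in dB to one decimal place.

|j66 + 280| = √(66² + 280²) = 287.7
|j66| = 66
|T(j66)| = 520 / (287.7 × 66) = 0.027388
20 log₁₀(0.027388) = -31.25 dB

-31.2 dB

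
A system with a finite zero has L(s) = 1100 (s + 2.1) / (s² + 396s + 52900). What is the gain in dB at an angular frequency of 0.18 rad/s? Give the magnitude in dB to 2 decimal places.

|j0.18 + 2.1| = √(0.18² + 2.1²) = 2.108
|(j0.18)² + 396(j0.18) + 52900| = |52900 + j71.28| = 5.29e+04
|L(j0.18)| = 1100 × 2.108 / 5.29e+04 = 0.043827
20 log₁₀(0.043827) = -27.165 dB

-27.17 dB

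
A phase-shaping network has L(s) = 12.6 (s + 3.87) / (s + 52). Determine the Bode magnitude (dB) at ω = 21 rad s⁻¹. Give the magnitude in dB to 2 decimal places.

|j21 + 3.87| = √(21² + 3.87²) = 21.35
|j21 + 52| = √(21² + 52²) = 56.08
|L(j21)| = 12.6 × 21.35 / 56.08 = 4.7977
20 log₁₀(4.7977) = 13.621 dB

13.62 dB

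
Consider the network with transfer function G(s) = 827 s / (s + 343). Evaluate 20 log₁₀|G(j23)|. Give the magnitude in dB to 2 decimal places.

34.86 dB

|j23| = 23
|j23 + 343| = √(23² + 343²) = 343.8
|G(j23)| = 827 × 23 / 343.8 = 55.331
20 log₁₀(55.331) = 34.859 dB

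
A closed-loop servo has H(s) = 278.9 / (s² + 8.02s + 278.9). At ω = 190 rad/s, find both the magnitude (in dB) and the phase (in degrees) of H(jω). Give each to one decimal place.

|(j190)² + 8.02(j190) + 278.9| = |-35821 + j1523.8| = 3.585e+04
|H(j190)| = 278.9 / 3.585e+04 = 0.0077789
20 log₁₀(0.0077789) = -42.18 dB
∠[(j190)² + 8.02(j190) + 278.9] = ∠[-35821 + j1523.8] = 177.56°
∠H(j190) = −177.56° = -177.56°

|H| = -42.2 dB, ∠H = -177.6°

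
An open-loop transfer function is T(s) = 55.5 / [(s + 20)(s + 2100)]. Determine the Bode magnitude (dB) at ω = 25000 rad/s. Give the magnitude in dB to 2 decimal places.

|j25000 + 20| = √(25000² + 20²) = 2.5e+04
|j25000 + 2100| = √(25000² + 2100²) = 2.509e+04
|T(j25000)| = 55.5 / (2.5e+04 × 2.509e+04) = 8.8488e-08
20 log₁₀(8.8488e-08) = -141.062 dB

-141.06 dB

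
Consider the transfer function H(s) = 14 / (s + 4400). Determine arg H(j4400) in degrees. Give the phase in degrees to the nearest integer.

-45 deg

∠(j4400 + 4400) = arctan(4400/4400) = 45.00°
∠H(j4400) = −45.00° = -45.00°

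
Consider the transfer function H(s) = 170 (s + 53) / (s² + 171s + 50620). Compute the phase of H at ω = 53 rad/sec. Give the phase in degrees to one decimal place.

34.3°

∠(j53 + 53) = arctan(53/53) = 45.00°
∠[(j53)² + 171(j53) + 50620] = ∠[47811 + j9063] = 10.73°
∠H(j53) = 45.00° − 10.73° = 34.27°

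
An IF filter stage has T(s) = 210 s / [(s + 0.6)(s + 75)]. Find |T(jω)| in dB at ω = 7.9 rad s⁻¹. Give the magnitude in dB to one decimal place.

8.9 dB

|j7.9| = 7.9
|j7.9 + 0.6| = √(7.9² + 0.6²) = 7.923
|j7.9 + 75| = √(7.9² + 75²) = 75.41
|T(j7.9)| = 210 × 7.9 / (7.923 × 75.41) = 2.7766
20 log₁₀(2.7766) = 8.87 dB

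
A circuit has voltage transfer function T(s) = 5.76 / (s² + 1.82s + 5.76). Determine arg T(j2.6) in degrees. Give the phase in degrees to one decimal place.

-101.9°

∠[(j2.6)² + 1.82(j2.6) + 5.76] = ∠[-1 + j4.732] = 101.93°
∠T(j2.6) = −101.93° = -101.93°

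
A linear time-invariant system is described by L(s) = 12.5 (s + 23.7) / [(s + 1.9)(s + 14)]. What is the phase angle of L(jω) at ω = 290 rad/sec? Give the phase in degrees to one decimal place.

-91.5°

∠(j290 + 23.7) = arctan(290/23.7) = 85.33°
∠(j290 + 1.9) = arctan(290/1.9) = 89.62°
∠(j290 + 14) = arctan(290/14) = 87.24°
∠L(j290) = 85.33° − (89.62° + 87.24°) = -91.53°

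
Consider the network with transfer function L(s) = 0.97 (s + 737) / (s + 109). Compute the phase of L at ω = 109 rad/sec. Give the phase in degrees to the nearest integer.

∠(j109 + 737) = arctan(109/737) = 8.41°
∠(j109 + 109) = arctan(109/109) = 45.00°
∠L(j109) = 8.41° − 45.00° = -36.59°

-37°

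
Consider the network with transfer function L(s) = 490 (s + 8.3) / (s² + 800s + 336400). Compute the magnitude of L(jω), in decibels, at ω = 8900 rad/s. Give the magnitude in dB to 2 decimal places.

-25.18 dB

|j8900 + 8.3| = √(8900² + 8.3²) = 8900
|(j8900)² + 800(j8900) + 336400| = |-7.8874e+07 + j7.12e+06| = 7.919e+07
|L(j8900)| = 490 × 8900 / 7.919e+07 = 0.055067
20 log₁₀(0.055067) = -25.182 dB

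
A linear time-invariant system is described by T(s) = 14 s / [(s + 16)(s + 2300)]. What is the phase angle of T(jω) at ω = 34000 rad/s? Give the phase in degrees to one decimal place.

∠(j34000) = 90.00°
∠(j34000 + 16) = arctan(34000/16) = 89.97°
∠(j34000 + 2300) = arctan(34000/2300) = 86.13°
∠T(j34000) = 90.00° − (89.97° + 86.13°) = -86.10°

-86.1°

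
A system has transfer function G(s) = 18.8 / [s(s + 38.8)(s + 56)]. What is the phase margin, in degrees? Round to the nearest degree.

Gain crossover: |G(jω)| = 1 at ω ≈ 0.00865 rad/sec.
∠G(j0.00865) = −90° − arctan(0.00865/38.8) − arctan(0.00865/56) ≈ -90.02°
PM = 180° + (-90.02°) = 89.98°

90°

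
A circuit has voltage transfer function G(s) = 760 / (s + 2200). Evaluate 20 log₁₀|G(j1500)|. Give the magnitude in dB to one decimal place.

|j1500 + 2200| = √(1500² + 2200²) = 2663
|G(j1500)| = 760 / 2663 = 0.28542
20 log₁₀(0.28542) = -10.89 dB

-10.9 dB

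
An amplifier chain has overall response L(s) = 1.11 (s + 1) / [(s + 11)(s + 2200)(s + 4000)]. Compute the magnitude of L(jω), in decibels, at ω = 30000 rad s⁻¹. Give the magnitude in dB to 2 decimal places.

|j30000 + 1| = √(30000² + 1²) = 3e+04
|j30000 + 11| = √(30000² + 11²) = 3e+04
|j30000 + 2200| = √(30000² + 2200²) = 3.008e+04
|j30000 + 4000| = √(30000² + 4000²) = 3.027e+04
|L(j30000)| = 1.11 × 3e+04 / (3e+04 × 3.008e+04 × 3.027e+04) = 1.2192e-09
20 log₁₀(1.2192e-09) = -178.278 dB

-178.28 dB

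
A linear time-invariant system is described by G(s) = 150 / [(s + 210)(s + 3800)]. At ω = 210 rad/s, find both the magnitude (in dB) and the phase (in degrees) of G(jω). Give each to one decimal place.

|G| = -77.5 dB, ∠G = -48.2°

|j210 + 210| = √(210² + 210²) = 297
|j210 + 3800| = √(210² + 3800²) = 3806
|G(j210)| = 150 / (297 × 3806) = 0.00013271
20 log₁₀(0.00013271) = -77.54 dB
∠(j210 + 210) = arctan(210/210) = 45.00°
∠(j210 + 3800) = arctan(210/3800) = 3.16°
∠G(j210) = − (45.00° + 3.16°) = -48.16°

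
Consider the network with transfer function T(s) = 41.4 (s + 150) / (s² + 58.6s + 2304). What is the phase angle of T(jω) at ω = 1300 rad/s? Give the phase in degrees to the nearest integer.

-94 deg

∠(j1300 + 150) = arctan(1300/150) = 83.42°
∠[(j1300)² + 58.6(j1300) + 2304] = ∠[-1.6877e+06 + j76180] = 177.42°
∠T(j1300) = 83.42° − 177.42° = -94.00°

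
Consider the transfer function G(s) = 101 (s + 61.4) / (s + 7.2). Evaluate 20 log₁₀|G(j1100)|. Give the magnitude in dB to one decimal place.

40.1 dB

|j1100 + 61.4| = √(1100² + 61.4²) = 1102
|j1100 + 7.2| = √(1100² + 7.2²) = 1100
|G(j1100)| = 101 × 1102 / 1100 = 101.16
20 log₁₀(101.16) = 40.10 dB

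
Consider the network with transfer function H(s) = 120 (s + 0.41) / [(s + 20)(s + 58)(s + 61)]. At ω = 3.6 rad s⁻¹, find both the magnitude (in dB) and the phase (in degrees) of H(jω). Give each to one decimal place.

|H| = -44.4 dB, ∠H = 66.4°

|j3.6 + 0.41| = √(3.6² + 0.41²) = 3.623
|j3.6 + 20| = √(3.6² + 20²) = 20.32
|j3.6 + 58| = √(3.6² + 58²) = 58.11
|j3.6 + 61| = √(3.6² + 61²) = 61.11
|H(j3.6)| = 120 × 3.623 / (20.32 × 58.11 × 61.11) = 0.0060253
20 log₁₀(0.0060253) = -44.40 dB
∠(j3.6 + 0.41) = arctan(3.6/0.41) = 83.50°
∠(j3.6 + 20) = arctan(3.6/20) = 10.20°
∠(j3.6 + 58) = arctan(3.6/58) = 3.55°
∠(j3.6 + 61) = arctan(3.6/61) = 3.38°
∠H(j3.6) = 83.50° − (10.20° + 3.55° + 3.38°) = 66.37°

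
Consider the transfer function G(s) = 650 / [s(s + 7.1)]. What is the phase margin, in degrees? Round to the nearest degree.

Gain crossover: |G(jω)| = 1 at ω ≈ 25 rad/sec.
∠G(j25) = −90° − arctan(25/7.1) ≈ -164.15°
PM = 180° + (-164.15°) = 15.85°

16 deg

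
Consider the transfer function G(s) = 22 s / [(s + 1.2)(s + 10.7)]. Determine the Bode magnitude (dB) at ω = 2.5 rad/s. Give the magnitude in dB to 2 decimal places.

5.13 dB

|j2.5| = 2.5
|j2.5 + 1.2| = √(2.5² + 1.2²) = 2.773
|j2.5 + 10.7| = √(2.5² + 10.7²) = 10.99
|G(j2.5)| = 22 × 2.5 / (2.773 × 10.99) = 1.805
20 log₁₀(1.805) = 5.129 dB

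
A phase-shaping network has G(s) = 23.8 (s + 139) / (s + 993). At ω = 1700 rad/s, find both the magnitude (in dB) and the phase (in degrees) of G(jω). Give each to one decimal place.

|j1700 + 139| = √(1700² + 139²) = 1706
|j1700 + 993| = √(1700² + 993²) = 1969
|G(j1700)| = 23.8 × 1706 / 1969 = 20.62
20 log₁₀(20.62) = 26.29 dB
∠(j1700 + 139) = arctan(1700/139) = 85.33°
∠(j1700 + 993) = arctan(1700/993) = 59.71°
∠G(j1700) = 85.33° − 59.71° = 25.62°

|G| = 26.3 dB, ∠G = 25.6 deg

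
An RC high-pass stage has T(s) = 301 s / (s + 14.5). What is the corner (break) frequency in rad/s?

The single real pole at s = −14.5 gives a corner at ω = 14.5 rad/s.

14.5 rad/s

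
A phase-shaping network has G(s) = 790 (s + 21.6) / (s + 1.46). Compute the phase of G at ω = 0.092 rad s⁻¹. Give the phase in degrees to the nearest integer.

∠(j0.092 + 21.6) = arctan(0.092/21.6) = 0.24°
∠(j0.092 + 1.46) = arctan(0.092/1.46) = 3.61°
∠G(j0.092) = 0.24° − 3.61° = -3.36°

-3 deg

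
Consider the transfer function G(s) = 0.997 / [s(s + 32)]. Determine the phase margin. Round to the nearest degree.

Gain crossover: |G(jω)| = 1 at ω ≈ 0.0312 rad/sec.
∠G(j0.0312) = −90° − arctan(0.0312/32) ≈ -90.06°
PM = 180° + (-90.06°) = 89.94°

90°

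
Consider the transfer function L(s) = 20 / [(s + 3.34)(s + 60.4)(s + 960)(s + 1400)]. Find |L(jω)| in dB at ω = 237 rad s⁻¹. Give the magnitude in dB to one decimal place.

|j237 + 3.34| = √(237² + 3.34²) = 237
|j237 + 60.4| = √(237² + 60.4²) = 244.6
|j237 + 960| = √(237² + 960²) = 988.8
|j237 + 1400| = √(237² + 1400²) = 1420
|L(j237)| = 20 / (237 × 244.6 × 988.8 × 1420) = 2.4572e-10
20 log₁₀(2.4572e-10) = -192.19 dB

-192.2 dB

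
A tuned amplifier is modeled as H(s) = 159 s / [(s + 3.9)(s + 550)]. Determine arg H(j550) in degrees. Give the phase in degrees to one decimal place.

-44.6°

∠(j550) = 90.00°
∠(j550 + 3.9) = arctan(550/3.9) = 89.59°
∠(j550 + 550) = arctan(550/550) = 45.00°
∠H(j550) = 90.00° − (89.59° + 45.00°) = -44.59°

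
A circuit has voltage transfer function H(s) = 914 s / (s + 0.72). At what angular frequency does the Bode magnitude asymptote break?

0.72 rad/sec

The single real pole at s = −0.72 gives a corner at ω = 0.72 rad/sec.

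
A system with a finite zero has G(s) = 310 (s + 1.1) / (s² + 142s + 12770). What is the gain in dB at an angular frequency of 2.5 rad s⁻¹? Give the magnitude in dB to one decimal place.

|j2.5 + 1.1| = √(2.5² + 1.1²) = 2.731
|(j2.5)² + 142(j2.5) + 12770| = |12764 + j355| = 1.277e+04
|G(j2.5)| = 310 × 2.731 / 1.277e+04 = 0.066311
20 log₁₀(0.066311) = -23.57 dB

-23.6 dB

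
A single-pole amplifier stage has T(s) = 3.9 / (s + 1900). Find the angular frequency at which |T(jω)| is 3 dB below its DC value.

1900 rad s⁻¹

For a single-pole low-pass, the −3 dB point is at the pole: ω = 1900 rad s⁻¹.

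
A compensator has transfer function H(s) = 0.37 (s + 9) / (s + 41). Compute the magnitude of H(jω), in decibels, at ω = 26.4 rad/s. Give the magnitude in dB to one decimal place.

-13.5 dB

|j26.4 + 9| = √(26.4² + 9²) = 27.89
|j26.4 + 41| = √(26.4² + 41²) = 48.76
|H(j26.4)| = 0.37 × 27.89 / 48.76 = 0.21163
20 log₁₀(0.21163) = -13.49 dB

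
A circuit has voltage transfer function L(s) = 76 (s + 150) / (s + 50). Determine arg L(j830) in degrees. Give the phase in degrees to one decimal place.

∠(j830 + 150) = arctan(830/150) = 79.76°
∠(j830 + 50) = arctan(830/50) = 86.55°
∠L(j830) = 79.76° − 86.55° = -6.80°

-6.8°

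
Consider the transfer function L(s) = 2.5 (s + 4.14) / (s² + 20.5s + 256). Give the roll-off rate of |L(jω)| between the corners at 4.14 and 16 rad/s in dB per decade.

20 dB/decade

In this band the factors already past their corner are: zero at 4.14; net slope = 20 dB/decade.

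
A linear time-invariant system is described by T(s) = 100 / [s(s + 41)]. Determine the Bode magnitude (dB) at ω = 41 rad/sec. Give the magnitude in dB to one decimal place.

|j41 + 41| = √(41² + 41²) = 57.98
|j41| = 41
|T(j41)| = 100 / (57.98 × 41) = 0.042065
20 log₁₀(0.042065) = -27.52 dB

-27.5 dB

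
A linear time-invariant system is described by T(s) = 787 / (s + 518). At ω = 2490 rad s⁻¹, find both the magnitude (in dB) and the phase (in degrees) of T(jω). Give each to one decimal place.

|T| = -10.2 dB, ∠T = -78.2 deg

|j2490 + 518| = √(2490² + 518²) = 2543
|T(j2490)| = 787 / 2543 = 0.30944
20 log₁₀(0.30944) = -10.19 dB
∠(j2490 + 518) = arctan(2490/518) = 78.25°
∠T(j2490) = −78.25° = -78.25°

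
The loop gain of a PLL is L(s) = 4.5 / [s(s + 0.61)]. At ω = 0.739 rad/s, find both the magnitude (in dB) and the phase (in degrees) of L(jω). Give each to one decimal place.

|j0.739 + 0.61| = √(0.739² + 0.61²) = 0.9582
|j0.739| = 0.739
|L(j0.739)| = 4.5 / (0.9582 × 0.739) = 6.3547
20 log₁₀(6.3547) = 16.06 dB
∠(j0.739 + 0.61) = arctan(0.739/0.61) = 50.46°
∠(j0.739) = 90.00°
∠L(j0.739) = − (50.46° + 90.00°) = -140.46°

|L| = 16.1 dB, ∠L = -140.5°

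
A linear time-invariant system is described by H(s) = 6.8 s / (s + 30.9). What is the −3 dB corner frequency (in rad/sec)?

For a single-pole high-pass, the −3 dB point is at the pole: ω = 30.9 rad/sec.

30.9 rad/sec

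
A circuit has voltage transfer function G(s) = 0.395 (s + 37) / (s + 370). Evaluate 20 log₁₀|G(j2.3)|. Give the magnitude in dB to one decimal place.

-28.1 dB

|j2.3 + 37| = √(2.3² + 37²) = 37.07
|j2.3 + 370| = √(2.3² + 370²) = 370
|G(j2.3)| = 0.395 × 37.07 / 370 = 0.039575
20 log₁₀(0.039575) = -28.05 dB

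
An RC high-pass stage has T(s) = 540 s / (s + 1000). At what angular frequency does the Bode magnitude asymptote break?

The single real pole at s = −1000 gives a corner at ω = 1000 rad s⁻¹.

1000 rad s⁻¹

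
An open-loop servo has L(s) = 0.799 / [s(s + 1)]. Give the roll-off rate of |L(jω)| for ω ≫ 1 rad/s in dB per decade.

With 0 zeros and 2 poles, the high-frequency asymptotic slope is 20 × (0 − 2) = -40 dB/decade.

-40 dB/decade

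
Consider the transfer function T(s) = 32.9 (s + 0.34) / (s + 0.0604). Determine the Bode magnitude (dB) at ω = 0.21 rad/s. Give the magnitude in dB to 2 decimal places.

|j0.21 + 0.34| = √(0.21² + 0.34²) = 0.3996
|j0.21 + 0.0604| = √(0.21² + 0.0604²) = 0.2185
|T(j0.21)| = 32.9 × 0.3996 / 0.2185 = 60.169
20 log₁₀(60.169) = 35.587 dB

35.59 dB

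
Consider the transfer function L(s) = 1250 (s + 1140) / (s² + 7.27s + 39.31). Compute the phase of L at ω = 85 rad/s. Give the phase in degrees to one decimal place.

-170.8°

∠(j85 + 1140) = arctan(85/1140) = 4.26°
∠[(j85)² + 7.27(j85) + 39.31] = ∠[-7185.7 + j617.95] = 175.08°
∠L(j85) = 4.26° − 175.08° = -170.82°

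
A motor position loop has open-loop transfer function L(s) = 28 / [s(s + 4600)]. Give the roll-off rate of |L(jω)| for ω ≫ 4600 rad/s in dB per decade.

-40 dB/decade

With 0 zeros and 2 poles, the high-frequency asymptotic slope is 20 × (0 − 2) = -40 dB/decade.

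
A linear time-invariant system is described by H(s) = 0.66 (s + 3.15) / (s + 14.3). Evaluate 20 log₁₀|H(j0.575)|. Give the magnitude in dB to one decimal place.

-16.6 dB

|j0.575 + 3.15| = √(0.575² + 3.15²) = 3.202
|j0.575 + 14.3| = √(0.575² + 14.3²) = 14.31
|H(j0.575)| = 0.66 × 3.202 / 14.31 = 0.14767
20 log₁₀(0.14767) = -16.61 dB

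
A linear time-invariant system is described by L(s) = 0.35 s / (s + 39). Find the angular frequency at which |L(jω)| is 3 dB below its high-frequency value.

For a single-pole high-pass, the −3 dB point is at the pole: ω = 39 rad/s.

39 rad/s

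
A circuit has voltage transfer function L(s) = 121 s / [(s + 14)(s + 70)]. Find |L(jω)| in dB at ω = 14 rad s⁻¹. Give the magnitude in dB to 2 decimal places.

1.57 dB

|j14| = 14
|j14 + 14| = √(14² + 14²) = 19.8
|j14 + 70| = √(14² + 70²) = 71.39
|L(j14)| = 121 × 14 / (19.8 × 71.39) = 1.1985
20 log₁₀(1.1985) = 1.573 dB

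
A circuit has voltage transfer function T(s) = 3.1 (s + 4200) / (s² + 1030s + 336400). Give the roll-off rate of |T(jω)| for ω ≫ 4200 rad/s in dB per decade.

-20 dB/decade

With 1 zero and 2 poles, the high-frequency asymptotic slope is 20 × (1 − 2) = -20 dB/decade.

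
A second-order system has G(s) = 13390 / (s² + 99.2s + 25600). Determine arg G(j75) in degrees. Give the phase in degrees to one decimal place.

-20.4 deg

∠[(j75)² + 99.2(j75) + 25600] = ∠[19975 + j7440] = 20.43°
∠G(j75) = −20.43° = -20.43°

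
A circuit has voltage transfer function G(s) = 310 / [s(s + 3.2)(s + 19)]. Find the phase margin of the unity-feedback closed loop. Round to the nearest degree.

33 deg

Gain crossover: |G(jω)| = 1 at ω ≈ 3.43 rad s⁻¹.
∠G(j3.43) = −90° − arctan(3.43/3.2) − arctan(3.43/19) ≈ -147.17°
PM = 180° + (-147.17°) = 32.83°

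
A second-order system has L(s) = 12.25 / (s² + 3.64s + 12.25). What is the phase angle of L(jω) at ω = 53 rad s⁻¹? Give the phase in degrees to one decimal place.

-176.1 deg

∠[(j53)² + 3.64(j53) + 12.25] = ∠[-2796.8 + j192.92] = 176.05°
∠L(j53) = −176.05° = -176.05°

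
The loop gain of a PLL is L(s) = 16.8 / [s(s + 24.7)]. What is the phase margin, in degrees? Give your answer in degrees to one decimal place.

Gain crossover: |L(jω)| = 1 at ω ≈ 0.68 rad/s.
∠L(j0.68) = −90° − arctan(0.68/24.7) ≈ -91.58°
PM = 180° + (-91.58°) = 88.42°

88.4°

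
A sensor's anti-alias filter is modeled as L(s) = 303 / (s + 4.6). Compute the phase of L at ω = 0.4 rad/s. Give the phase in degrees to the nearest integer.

-5°

∠(j0.4 + 4.6) = arctan(0.4/4.6) = 4.97°
∠L(j0.4) = −4.97° = -4.97°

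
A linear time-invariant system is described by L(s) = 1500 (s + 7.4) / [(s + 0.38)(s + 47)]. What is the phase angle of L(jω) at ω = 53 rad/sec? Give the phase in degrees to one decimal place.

∠(j53 + 7.4) = arctan(53/7.4) = 82.05°
∠(j53 + 0.38) = arctan(53/0.38) = 89.59°
∠(j53 + 47) = arctan(53/47) = 48.43°
∠L(j53) = 82.05° − (89.59° + 48.43°) = -55.97°

-56.0°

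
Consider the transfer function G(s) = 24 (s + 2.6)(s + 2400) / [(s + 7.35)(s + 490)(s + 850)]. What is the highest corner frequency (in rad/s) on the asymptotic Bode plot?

Break frequencies occur at each pole and zero magnitude: 2.6 rad/s, 7.35 rad/s, 490 rad/s, 850 rad/s, 2400 rad/s.
The highest is 2400 rad/s.

2400 rad/s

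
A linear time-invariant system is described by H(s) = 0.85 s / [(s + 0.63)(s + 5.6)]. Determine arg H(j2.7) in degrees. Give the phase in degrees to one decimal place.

-12.6 deg

∠(j2.7) = 90.00°
∠(j2.7 + 0.63) = arctan(2.7/0.63) = 76.87°
∠(j2.7 + 5.6) = arctan(2.7/5.6) = 25.74°
∠H(j2.7) = 90.00° − (76.87° + 25.74°) = -12.61°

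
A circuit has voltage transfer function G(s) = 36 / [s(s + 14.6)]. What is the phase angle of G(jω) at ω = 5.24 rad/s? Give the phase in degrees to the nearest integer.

-110°

∠(j5.24 + 14.6) = arctan(5.24/14.6) = 19.74°
∠(j5.24) = 90.00°
∠G(j5.24) = − (19.74° + 90.00°) = -109.74°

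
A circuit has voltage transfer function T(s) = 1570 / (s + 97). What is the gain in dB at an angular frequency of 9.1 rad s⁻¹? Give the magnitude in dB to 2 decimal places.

|j9.1 + 97| = √(9.1² + 97²) = 97.43
|T(j9.1)| = 1570 / 97.43 = 16.115
20 log₁₀(16.115) = 24.145 dB

24.14 dB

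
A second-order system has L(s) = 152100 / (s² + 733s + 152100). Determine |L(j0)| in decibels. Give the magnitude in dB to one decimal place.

L(0) = 152100 / 152100 = 1
20 log₁₀(1) = 0.00 dB

0.0 dB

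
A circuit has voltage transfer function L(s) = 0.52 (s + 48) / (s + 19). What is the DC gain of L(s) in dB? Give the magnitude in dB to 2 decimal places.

2.37 dB

L(0) = 0.52 × 48 / 19 = 1.3137
20 log₁₀(1.3137) = 2.370 dB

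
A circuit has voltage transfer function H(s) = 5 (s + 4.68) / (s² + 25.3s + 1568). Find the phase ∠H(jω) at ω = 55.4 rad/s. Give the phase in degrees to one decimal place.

-51.8°

∠(j55.4 + 4.68) = arctan(55.4/4.68) = 85.17°
∠[(j55.4)² + 25.3(j55.4) + 1568] = ∠[-1501.2 + j1401.6] = 136.96°
∠H(j55.4) = 85.17° − 136.96° = -51.79°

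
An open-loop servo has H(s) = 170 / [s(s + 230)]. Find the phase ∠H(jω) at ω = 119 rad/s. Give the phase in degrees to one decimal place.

-117.4 deg

∠(j119 + 230) = arctan(119/230) = 27.36°
∠(j119) = 90.00°
∠H(j119) = − (27.36° + 90.00°) = -117.36°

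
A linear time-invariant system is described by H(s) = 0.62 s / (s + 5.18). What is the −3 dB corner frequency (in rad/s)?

5.18 rad/s

For a single-pole high-pass, the −3 dB point is at the pole: ω = 5.18 rad/s.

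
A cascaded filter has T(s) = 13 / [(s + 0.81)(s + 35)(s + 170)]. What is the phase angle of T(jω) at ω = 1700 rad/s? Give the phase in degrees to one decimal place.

∠(j1700 + 0.81) = arctan(1700/0.81) = 89.97°
∠(j1700 + 35) = arctan(1700/35) = 88.82°
∠(j1700 + 170) = arctan(1700/170) = 84.29°
∠T(j1700) = − (89.97° + 88.82° + 84.29°) = -263.08°

-263.1°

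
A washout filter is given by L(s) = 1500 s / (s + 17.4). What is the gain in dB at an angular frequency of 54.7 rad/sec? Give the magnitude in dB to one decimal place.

|j54.7| = 54.7
|j54.7 + 17.4| = √(54.7² + 17.4²) = 57.4
|L(j54.7)| = 1500 × 54.7 / 57.4 = 1429.4
20 log₁₀(1429.4) = 63.10 dB

63.1 dB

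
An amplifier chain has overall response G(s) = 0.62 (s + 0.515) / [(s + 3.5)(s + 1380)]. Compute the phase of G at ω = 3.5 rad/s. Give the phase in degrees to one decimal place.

36.5°

∠(j3.5 + 0.515) = arctan(3.5/0.515) = 81.63°
∠(j3.5 + 3.5) = arctan(3.5/3.5) = 45.00°
∠(j3.5 + 1380) = arctan(3.5/1380) = 0.15°
∠G(j3.5) = 81.63° − (45.00° + 0.15°) = 36.48°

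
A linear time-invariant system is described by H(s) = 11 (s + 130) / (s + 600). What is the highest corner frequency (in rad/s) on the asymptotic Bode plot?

Break frequencies occur at each pole and zero magnitude: 130 rad/s, 600 rad/s.
The highest is 600 rad/s.

600 rad/s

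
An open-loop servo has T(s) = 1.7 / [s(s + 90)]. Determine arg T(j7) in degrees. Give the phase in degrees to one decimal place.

∠(j7 + 90) = arctan(7/90) = 4.45°
∠(j7) = 90.00°
∠T(j7) = − (4.45° + 90.00°) = -94.45°

-94.4 deg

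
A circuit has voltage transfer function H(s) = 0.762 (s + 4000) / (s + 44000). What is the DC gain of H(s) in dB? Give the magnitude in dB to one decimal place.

-23.2 dB

H(0) = 0.762 × 4000 / 44000 = 0.069273
20 log₁₀(0.069273) = -23.19 dB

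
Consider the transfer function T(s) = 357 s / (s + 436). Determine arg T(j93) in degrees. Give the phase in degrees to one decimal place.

78.0°

∠(j93) = 90.00°
∠(j93 + 436) = arctan(93/436) = 12.04°
∠T(j93) = 90.00° − 12.04° = 77.96°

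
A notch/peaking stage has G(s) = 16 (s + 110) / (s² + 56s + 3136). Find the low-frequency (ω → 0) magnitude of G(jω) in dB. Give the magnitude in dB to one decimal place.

-5.0 dB

G(0) = 16 × 110 / 3136 = 0.56122
20 log₁₀(0.56122) = -5.02 dB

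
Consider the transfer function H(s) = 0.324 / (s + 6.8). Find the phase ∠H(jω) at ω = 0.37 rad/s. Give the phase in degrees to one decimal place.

∠(j0.37 + 6.8) = arctan(0.37/6.8) = 3.11°
∠H(j0.37) = −3.11° = -3.11°

-3.1°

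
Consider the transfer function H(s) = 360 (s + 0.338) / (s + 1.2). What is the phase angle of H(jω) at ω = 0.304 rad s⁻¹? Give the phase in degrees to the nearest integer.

∠(j0.304 + 0.338) = arctan(0.304/0.338) = 41.97°
∠(j0.304 + 1.2) = arctan(0.304/1.2) = 14.22°
∠H(j0.304) = 41.97° − 14.22° = 27.75°

28°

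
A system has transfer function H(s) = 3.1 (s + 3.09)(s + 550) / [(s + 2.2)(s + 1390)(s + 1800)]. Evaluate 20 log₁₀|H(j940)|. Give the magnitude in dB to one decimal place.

|j940 + 3.09| = √(940² + 3.09²) = 940
|j940 + 550| = √(940² + 550²) = 1089
|j940 + 2.2| = √(940² + 2.2²) = 940
|j940 + 1390| = √(940² + 1390²) = 1678
|j940 + 1800| = √(940² + 1800²) = 2031
|H(j940)| = 3.1 × 940 × 1089 / (940 × 1678 × 2031) = 0.00099081
20 log₁₀(0.00099081) = -60.08 dB

-60.1 dB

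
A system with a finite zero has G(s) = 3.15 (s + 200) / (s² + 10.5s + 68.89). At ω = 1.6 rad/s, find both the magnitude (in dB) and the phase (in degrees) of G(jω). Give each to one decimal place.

|j1.6 + 200| = √(1.6² + 200²) = 200
|(j1.6)² + 10.5(j1.6) + 68.89| = |66.33 + j16.8| = 68.42
|G(j1.6)| = 3.15 × 200 / 68.42 = 9.2075
20 log₁₀(9.2075) = 19.28 dB
∠(j1.6 + 200) = arctan(1.6/200) = 0.46°
∠[(j1.6)² + 10.5(j1.6) + 68.89] = ∠[66.33 + j16.8] = 14.21°
∠G(j1.6) = 0.46° − 14.21° = -13.75°

|G| = 19.3 dB, ∠G = -13.8°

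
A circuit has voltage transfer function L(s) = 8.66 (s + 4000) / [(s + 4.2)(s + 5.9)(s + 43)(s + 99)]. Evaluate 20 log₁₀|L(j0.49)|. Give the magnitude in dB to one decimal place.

-9.8 dB

|j0.49 + 4000| = √(0.49² + 4000²) = 4000
|j0.49 + 4.2| = √(0.49² + 4.2²) = 4.228
|j0.49 + 5.9| = √(0.49² + 5.9²) = 5.92
|j0.49 + 43| = √(0.49² + 43²) = 43
|j0.49 + 99| = √(0.49² + 99²) = 99
|L(j0.49)| = 8.66 × 4000 / (4.228 × 5.92 × 43 × 99) = 0.32502
20 log₁₀(0.32502) = -9.76 dB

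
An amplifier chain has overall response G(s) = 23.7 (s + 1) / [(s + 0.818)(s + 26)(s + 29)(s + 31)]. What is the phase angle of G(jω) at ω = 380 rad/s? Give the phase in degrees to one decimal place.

-257.1°

∠(j380 + 1) = arctan(380/1) = 89.85°
∠(j380 + 0.818) = arctan(380/0.818) = 89.88°
∠(j380 + 26) = arctan(380/26) = 86.09°
∠(j380 + 29) = arctan(380/29) = 85.64°
∠(j380 + 31) = arctan(380/31) = 85.34°
∠G(j380) = 89.85° − (89.88° + 86.09° + 85.64° + 85.34°) = -257.09°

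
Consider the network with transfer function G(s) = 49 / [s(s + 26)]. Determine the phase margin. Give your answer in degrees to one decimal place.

85.9°

Gain crossover: |G(jω)| = 1 at ω ≈ 1.88 rad/s.
∠G(j1.88) = −90° − arctan(1.88/26) ≈ -94.14°
PM = 180° + (-94.14°) = 85.86°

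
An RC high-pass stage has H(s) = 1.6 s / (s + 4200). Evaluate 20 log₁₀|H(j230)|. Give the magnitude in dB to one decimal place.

|j230| = 230
|j230 + 4200| = √(230² + 4200²) = 4206
|H(j230)| = 1.6 × 230 / 4206 = 0.087488
20 log₁₀(0.087488) = -21.16 dB

-21.2 dB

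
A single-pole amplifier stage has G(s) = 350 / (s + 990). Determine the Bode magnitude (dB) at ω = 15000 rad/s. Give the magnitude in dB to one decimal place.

-32.7 dB

|j15000 + 990| = √(15000² + 990²) = 1.503e+04
|G(j15000)| = 350 / 1.503e+04 = 0.023283
20 log₁₀(0.023283) = -32.66 dB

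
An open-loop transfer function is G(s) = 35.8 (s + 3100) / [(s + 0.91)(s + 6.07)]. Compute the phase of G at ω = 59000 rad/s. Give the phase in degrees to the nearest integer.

∠(j59000 + 3100) = arctan(59000/3100) = 86.99°
∠(j59000 + 0.91) = arctan(59000/0.91) = 90.00°
∠(j59000 + 6.07) = arctan(59000/6.07) = 89.99°
∠G(j59000) = 86.99° − (90.00° + 89.99°) = -93.00°

-93°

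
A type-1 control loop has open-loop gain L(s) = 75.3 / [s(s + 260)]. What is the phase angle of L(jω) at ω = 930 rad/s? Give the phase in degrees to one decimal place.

∠(j930 + 260) = arctan(930/260) = 74.38°
∠(j930) = 90.00°
∠L(j930) = − (74.38° + 90.00°) = -164.38°

-164.4°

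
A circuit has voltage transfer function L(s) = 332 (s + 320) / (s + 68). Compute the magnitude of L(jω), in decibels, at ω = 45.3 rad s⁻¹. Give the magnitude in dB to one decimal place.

62.4 dB

|j45.3 + 320| = √(45.3² + 320²) = 323.2
|j45.3 + 68| = √(45.3² + 68²) = 81.71
|L(j45.3)| = 332 × 323.2 / 81.71 = 1313.2
20 log₁₀(1313.2) = 62.37 dB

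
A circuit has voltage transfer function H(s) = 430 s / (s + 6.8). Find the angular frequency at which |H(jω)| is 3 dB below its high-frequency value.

6.8 rad/s

For a single-pole high-pass, the −3 dB point is at the pole: ω = 6.8 rad/s.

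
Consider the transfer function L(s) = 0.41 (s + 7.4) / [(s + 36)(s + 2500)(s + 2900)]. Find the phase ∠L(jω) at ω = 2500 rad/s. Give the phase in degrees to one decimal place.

-85.1°

∠(j2500 + 7.4) = arctan(2500/7.4) = 89.83°
∠(j2500 + 36) = arctan(2500/36) = 89.17°
∠(j2500 + 2500) = arctan(2500/2500) = 45.00°
∠(j2500 + 2900) = arctan(2500/2900) = 40.76°
∠L(j2500) = 89.83° − (89.17° + 45.00° + 40.76°) = -85.11°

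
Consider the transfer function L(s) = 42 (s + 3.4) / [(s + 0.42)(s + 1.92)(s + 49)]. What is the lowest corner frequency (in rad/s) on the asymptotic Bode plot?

0.42 rad/s

Break frequencies occur at each pole and zero magnitude: 0.42 rad/s, 1.92 rad/s, 3.4 rad/s, 49 rad/s.
The lowest is 0.42 rad/s.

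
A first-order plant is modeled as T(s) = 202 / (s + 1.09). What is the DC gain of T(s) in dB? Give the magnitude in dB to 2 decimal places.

45.36 dB

T(0) = 202 / 1.09 = 185.32
20 log₁₀(185.32) = 45.358 dB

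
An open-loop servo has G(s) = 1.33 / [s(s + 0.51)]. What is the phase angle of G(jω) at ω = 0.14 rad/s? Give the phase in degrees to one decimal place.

-105.4 deg

∠(j0.14 + 0.51) = arctan(0.14/0.51) = 15.35°
∠(j0.14) = 90.00°
∠G(j0.14) = − (15.35° + 90.00°) = -105.35°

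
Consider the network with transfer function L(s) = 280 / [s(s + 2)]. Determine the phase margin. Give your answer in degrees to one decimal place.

Gain crossover: |L(jω)| = 1 at ω ≈ 16.7 rad/sec.
∠L(j16.7) = −90° − arctan(16.7/2) ≈ -173.16°
PM = 180° + (-173.16°) = 6.84°

6.8°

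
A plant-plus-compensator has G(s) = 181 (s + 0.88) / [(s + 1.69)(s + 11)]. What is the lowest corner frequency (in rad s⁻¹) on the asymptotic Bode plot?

Break frequencies occur at each pole and zero magnitude: 0.88 rad s⁻¹, 1.69 rad s⁻¹, 11 rad s⁻¹.
The lowest is 0.88 rad s⁻¹.

0.88 rad s⁻¹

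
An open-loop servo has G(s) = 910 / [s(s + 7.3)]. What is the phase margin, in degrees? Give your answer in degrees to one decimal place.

Gain crossover: |G(jω)| = 1 at ω ≈ 29.7 rad/s.
∠G(j29.7) = −90° − arctan(29.7/7.3) ≈ -166.20°
PM = 180° + (-166.20°) = 13.80°

13.8°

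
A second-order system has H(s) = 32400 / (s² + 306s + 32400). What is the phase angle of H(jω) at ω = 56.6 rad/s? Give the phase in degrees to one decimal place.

∠[(j56.6)² + 306(j56.6) + 32400] = ∠[29196 + j17320] = 30.68°
∠H(j56.6) = −30.68° = -30.68°

-30.7°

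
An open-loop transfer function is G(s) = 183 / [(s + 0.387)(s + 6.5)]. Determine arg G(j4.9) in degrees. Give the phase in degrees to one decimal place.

∠(j4.9 + 0.387) = arctan(4.9/0.387) = 85.48°
∠(j4.9 + 6.5) = arctan(4.9/6.5) = 37.01°
∠G(j4.9) = − (85.48° + 37.01°) = -122.49°

-122.5°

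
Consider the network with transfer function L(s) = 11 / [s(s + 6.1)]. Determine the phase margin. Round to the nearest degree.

74°

Gain crossover: |L(jω)| = 1 at ω ≈ 1.73 rad s⁻¹.
∠L(j1.73) = −90° − arctan(1.73/6.1) ≈ -105.87°
PM = 180° + (-105.87°) = 74.13°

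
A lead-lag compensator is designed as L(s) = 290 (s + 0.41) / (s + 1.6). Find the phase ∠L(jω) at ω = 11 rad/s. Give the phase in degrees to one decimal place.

6.1°

∠(j11 + 0.41) = arctan(11/0.41) = 87.87°
∠(j11 + 1.6) = arctan(11/1.6) = 81.72°
∠L(j11) = 87.87° − 81.72° = 6.14°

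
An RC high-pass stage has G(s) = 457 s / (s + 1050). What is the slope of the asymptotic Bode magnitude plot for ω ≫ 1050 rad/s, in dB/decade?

With 1 zero and 1 pole, the high-frequency asymptotic slope is 20 × (1 − 1) = 0 dB/decade.

0 dB/decade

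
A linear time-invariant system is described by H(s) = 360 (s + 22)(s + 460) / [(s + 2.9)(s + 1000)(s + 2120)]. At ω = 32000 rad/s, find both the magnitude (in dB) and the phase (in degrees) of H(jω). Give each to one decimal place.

|j32000 + 22| = √(32000² + 22²) = 3.2e+04
|j32000 + 460| = √(32000² + 460²) = 3.2e+04
|j32000 + 2.9| = √(32000² + 2.9²) = 3.2e+04
|j32000 + 1000| = √(32000² + 1000²) = 3.202e+04
|j32000 + 2120| = √(32000² + 2120²) = 3.207e+04
|H(j32000)| = 360 × 3.2e+04 × 3.2e+04 / (3.2e+04 × 3.202e+04 × 3.207e+04) = 0.011221
20 log₁₀(0.011221) = -39.00 dB
∠(j32000 + 22) = arctan(32000/22) = 89.96°
∠(j32000 + 460) = arctan(32000/460) = 89.18°
∠(j32000 + 2.9) = arctan(32000/2.9) = 89.99°
∠(j32000 + 1000) = arctan(32000/1000) = 88.21°
∠(j32000 + 2120) = arctan(32000/2120) = 86.21°
∠H(j32000) = 89.96° + 89.18° − (89.99° + 88.21° + 86.21°) = -85.28°

|H| = -39.0 dB, ∠H = -85.3°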